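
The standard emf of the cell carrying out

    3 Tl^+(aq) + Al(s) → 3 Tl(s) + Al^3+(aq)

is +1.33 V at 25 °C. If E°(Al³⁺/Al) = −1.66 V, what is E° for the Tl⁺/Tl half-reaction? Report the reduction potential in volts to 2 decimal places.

−0.33 V

In the reaction as written the Tl⁺/Tl couple is reduced (cathode) and Al³⁺/Al is oxidized (anode), so E°cell = E°(Tl⁺/Tl) − E°(Al³⁺/Al).
E°(Tl⁺/Tl) = E°cell + E°(anode) = +1.33 + (−1.66) = −0.33 V.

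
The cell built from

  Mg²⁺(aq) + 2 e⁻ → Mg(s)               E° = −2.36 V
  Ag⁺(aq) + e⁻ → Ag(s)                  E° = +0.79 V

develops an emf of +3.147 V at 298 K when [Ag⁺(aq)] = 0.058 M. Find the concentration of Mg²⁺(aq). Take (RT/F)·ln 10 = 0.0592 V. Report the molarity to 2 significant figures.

0.0042 M

Ag⁺/Ag is the cathode (higher E°); E°cell = +0.79 − (−2.36) = +3.15 V with n = 2.
Rearranging E = E° − (0.0592/n)·log Q gives log Q = 2(+3.15 − (+3.147))/0.0592 = 0.101.
Balancing electrons gives 2 Ag⁺(aq) + Mg(s) → 2 Ag(s) + Mg²⁺(aq); thus Q = [Mg²⁺(aq)] / [Ag⁺(aq)]^2.
Solving for the unknown gives log [Mg²⁺(aq)] = −2.372, so [Mg²⁺(aq)] ≈ 0.0042 M.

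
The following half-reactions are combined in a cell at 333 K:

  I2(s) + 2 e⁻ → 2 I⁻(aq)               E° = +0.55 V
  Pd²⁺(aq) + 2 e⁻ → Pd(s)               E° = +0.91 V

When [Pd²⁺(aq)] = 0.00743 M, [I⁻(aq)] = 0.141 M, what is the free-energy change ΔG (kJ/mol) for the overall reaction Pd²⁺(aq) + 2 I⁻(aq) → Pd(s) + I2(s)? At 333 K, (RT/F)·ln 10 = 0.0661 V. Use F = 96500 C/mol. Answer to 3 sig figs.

−45.0 kJ/mol

With Pd²⁺/Pd reduced at the cathode, E°cell = +0.91 − (+0.55) = +0.36 V and n = 2.
The reaction quotient is 1 / ([Pd²⁺(aq)]·[I⁻(aq)]^2) = 6.77×10^3; by Nernst, E = +0.36 − (0.0661/2)(3.831) = +0.2334 V.
Then ΔG = −nFE = −2 × 96500 × +0.2334 J/mol = −45.0 kJ/mol.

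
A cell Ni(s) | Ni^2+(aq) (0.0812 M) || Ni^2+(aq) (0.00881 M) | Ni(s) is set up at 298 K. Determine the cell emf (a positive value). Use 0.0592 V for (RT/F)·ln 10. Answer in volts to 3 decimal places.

For a concentration cell E°cell = 0, since both electrodes use the same couple.
The compartment with the higher Ni^2+(aq) concentration (0.0812 M) acts as the cathode; ions are reduced there and produced at the dilute (0.00881 M) anode.
With n = 2, Ecell = −(0.0592/2)·log([dilute]/[conc]) = −(0.0592/2)·log(0.00881/0.0812) = +0.029 V.

0.029 V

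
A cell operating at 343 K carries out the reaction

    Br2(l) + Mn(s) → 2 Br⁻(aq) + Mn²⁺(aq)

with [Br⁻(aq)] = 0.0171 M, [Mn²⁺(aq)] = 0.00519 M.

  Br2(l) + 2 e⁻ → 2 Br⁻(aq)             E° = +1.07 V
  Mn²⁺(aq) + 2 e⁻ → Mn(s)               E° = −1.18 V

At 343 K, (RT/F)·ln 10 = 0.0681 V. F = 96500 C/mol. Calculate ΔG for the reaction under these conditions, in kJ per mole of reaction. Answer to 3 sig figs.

−472 kJ/mol

E°cell = +1.07 − (−1.18) = +2.25 V; the balanced reaction transfers n = 2 electrons.
Here Q = [Br⁻(aq)]^2·[Mn²⁺(aq)] = 1.52×10^−6 (log Q = −5.819), giving E = +2.25 − (0.0681/2)·(−5.819) = +2.4481 V.
Then ΔG = −nFE = −2 × 96500 × +2.4481 J/mol = −472 kJ/mol.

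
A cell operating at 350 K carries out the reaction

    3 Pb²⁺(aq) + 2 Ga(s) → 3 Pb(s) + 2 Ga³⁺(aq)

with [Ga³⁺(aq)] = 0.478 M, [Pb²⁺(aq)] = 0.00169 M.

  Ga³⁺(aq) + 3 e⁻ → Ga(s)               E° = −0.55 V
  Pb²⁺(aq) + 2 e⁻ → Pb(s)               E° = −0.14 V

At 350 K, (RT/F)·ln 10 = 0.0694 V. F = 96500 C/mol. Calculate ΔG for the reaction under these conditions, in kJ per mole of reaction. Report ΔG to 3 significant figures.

−186 kJ/mol

E°cell = −0.14 − (−0.55) = +0.41 V; the balanced reaction transfers n = 6 electrons.
Q = [Ga³⁺(aq)]^2 / [Pb²⁺(aq)]^3 = 4.73×10^7, so log Q = 7.675 and E = +0.41 − (0.0694/6)(7.675) = +0.3212 V.
ΔG = −nFE = −(6)(96500)(+0.3212) J/mol = −186 kJ/mol.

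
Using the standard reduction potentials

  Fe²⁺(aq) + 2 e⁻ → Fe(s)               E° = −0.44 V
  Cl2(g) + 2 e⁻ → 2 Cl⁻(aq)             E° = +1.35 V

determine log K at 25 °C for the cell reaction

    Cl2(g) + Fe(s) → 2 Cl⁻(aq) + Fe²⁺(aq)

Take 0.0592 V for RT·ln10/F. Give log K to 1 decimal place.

The Cl₂/Cl⁻ couple is reduced (cathode); E°cell = +1.35 − (−0.44) = +1.79 V with n = 2.
At equilibrium E = 0, so log K = nE°cell / 0.0592 = (2)(+1.79) / 0.0592 = 60.5.

log K = 60.5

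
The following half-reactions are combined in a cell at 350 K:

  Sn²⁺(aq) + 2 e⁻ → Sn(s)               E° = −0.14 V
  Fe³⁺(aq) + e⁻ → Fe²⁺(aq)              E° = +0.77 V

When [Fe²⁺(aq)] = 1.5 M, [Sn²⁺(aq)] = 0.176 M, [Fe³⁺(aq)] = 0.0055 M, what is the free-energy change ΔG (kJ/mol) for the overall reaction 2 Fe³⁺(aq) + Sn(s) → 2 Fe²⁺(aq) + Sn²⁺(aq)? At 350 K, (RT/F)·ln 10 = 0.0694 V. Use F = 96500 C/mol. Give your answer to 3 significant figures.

−148 kJ/mol

With Fe³⁺/Fe²⁺ reduced at the cathode, E°cell = +0.77 − (−0.14) = +0.91 V and n = 2.
Q = ([Fe²⁺(aq)]^2·[Sn²⁺(aq)]) / [Fe³⁺(aq)]^2 = 1.31×10^4, so log Q = 4.117 and E = +0.91 − (0.0694/2)(4.117) = +0.7671 V.
ΔG = −nFE = −(2)(96500)(+0.7671) J/mol = −148 kJ/mol.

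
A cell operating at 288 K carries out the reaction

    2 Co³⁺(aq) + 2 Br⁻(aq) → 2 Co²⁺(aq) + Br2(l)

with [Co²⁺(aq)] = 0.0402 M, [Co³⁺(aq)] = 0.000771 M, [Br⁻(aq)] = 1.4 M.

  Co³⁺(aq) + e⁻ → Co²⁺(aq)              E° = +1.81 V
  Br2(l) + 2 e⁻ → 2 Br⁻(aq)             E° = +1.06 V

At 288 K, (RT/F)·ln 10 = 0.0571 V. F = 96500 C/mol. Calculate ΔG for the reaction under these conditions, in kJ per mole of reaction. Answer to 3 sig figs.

With Co³⁺/Co²⁺ reduced at the cathode, E°cell = +1.81 − (+1.06) = +0.75 V and n = 2.
Q = [Co²⁺(aq)]^2 / ([Co³⁺(aq)]^2·[Br⁻(aq)]^2) = 1.39×10^3, so log Q = 3.142 and E = +0.75 − (0.0571/2)(3.142) = +0.6603 V.
Finally ΔG = −nFE = −(2)(96500 C/mol)(+0.6603 V) = −127 kJ/mol.

−127 kJ/mol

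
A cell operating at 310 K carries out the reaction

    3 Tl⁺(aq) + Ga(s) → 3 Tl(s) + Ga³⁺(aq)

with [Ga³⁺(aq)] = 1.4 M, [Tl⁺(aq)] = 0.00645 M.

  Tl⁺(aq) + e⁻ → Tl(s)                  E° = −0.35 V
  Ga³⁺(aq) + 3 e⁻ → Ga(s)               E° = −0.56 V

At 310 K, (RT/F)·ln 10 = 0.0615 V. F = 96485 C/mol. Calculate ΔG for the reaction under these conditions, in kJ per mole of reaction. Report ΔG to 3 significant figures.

−20.9 kJ/mol

With Tl⁺/Tl reduced at the cathode, E°cell = −0.35 − (−0.56) = +0.21 V and n = 3.
Q = [Ga³⁺(aq)] / [Tl⁺(aq)]^3 = 5.22×10^6, so log Q = 6.717 and E = +0.21 − (0.0615/3)(6.717) = +0.0723 V.
Then ΔG = −nFE = −3 × 96485 × +0.0723 J/mol = −20.9 kJ/mol.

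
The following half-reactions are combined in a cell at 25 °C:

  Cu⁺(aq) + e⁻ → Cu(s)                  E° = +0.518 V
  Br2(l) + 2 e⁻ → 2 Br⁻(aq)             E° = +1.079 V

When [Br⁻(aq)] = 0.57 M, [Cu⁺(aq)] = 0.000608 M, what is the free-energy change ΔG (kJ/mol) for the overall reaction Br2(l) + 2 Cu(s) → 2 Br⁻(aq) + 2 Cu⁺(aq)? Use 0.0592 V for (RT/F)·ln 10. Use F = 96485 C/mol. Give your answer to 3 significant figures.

−148 kJ/mol

The standard cell potential is +1.079 − (+0.518) = +0.561 V, with n = 2 electrons in the balanced equation.
The reaction quotient is [Br⁻(aq)]^2·[Cu⁺(aq)]^2 = 1.2×10^−7; by Nernst, E = +0.561 − (0.0592/2)(−6.920) = +0.7658 V.
ΔG = −nFE = −(2)(96485)(+0.7658) J/mol = −148 kJ/mol.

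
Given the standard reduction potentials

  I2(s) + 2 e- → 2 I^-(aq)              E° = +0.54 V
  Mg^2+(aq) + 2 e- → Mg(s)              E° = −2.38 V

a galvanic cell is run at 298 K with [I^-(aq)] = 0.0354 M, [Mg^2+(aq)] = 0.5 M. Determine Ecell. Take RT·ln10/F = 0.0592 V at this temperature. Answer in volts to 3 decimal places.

Since E°(I₂/I⁻) > E°(Mg²⁺/Mg), I₂/I⁻ serves as the cathode.
E°cell = E°cat − E°an = +0.54 − (−2.38) = +2.92 V; n = 2.
The balanced reaction is I2(s) + Mg(s) → 2 I^-(aq) + Mg^2+(aq), so Q = [I^-(aq)]^2·[Mg^2+(aq)] = 0.000627 and log Q = −3.203.
E = E° − (0.0592/n)·log Q = +2.92 − (0.0592/2)(−3.203) = +3.015 V.

+3.015 V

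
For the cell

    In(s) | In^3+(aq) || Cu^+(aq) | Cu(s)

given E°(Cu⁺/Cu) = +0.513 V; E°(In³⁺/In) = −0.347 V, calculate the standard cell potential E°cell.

+0.860 V

By convention the left-hand electrode in cell notation is the anode (oxidation) and the right-hand electrode is the cathode (reduction).
E°cell = E°(right) − E°(left) = +0.513 − (−0.347) = +0.860 V.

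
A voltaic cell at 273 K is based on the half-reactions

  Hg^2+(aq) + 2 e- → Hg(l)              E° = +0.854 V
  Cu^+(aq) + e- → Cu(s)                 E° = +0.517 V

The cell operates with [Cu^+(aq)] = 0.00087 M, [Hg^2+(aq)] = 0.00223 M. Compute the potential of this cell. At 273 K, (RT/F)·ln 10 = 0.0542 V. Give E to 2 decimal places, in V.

+0.43 V

Hg²⁺/Hg is reduced (cathode, E° = +0.854 V) and Cu⁺/Cu is oxidized (anode).
E°cell = E°cat − E°an = +0.854 − (+0.517) = +0.337 V; n = 2.
Balancing gives Hg^2+(aq) + 2 Cu(s) → Hg(l) + 2 Cu^+(aq); hence Q = [Cu^+(aq)]^2 / [Hg^2+(aq)] = 0.000339 (log Q = −3.469).
Applying E = E° − (RT ln10/nF)·log Q gives +0.337 − (0.0542/2)(−3.469) = +0.43 V.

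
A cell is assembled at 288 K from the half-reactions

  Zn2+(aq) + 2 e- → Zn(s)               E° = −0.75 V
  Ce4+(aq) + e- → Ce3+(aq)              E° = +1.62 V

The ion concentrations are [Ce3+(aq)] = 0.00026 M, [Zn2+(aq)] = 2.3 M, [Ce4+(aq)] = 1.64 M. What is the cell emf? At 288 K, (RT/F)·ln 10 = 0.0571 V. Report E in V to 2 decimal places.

Since E°(Ce⁴⁺/Ce³⁺) > E°(Zn²⁺/Zn), Ce⁴⁺/Ce³⁺ serves as the cathode.
E°cell = E°cat − E°an = +1.62 − (−0.75) = +2.37 V; n = 2.
The balanced reaction is 2 Ce4+(aq) + Zn(s) → 2 Ce3+(aq) + Zn2+(aq), so Q = ([Ce3+(aq)]^2·[Zn2+(aq)]) / [Ce4+(aq)]^2 = 5.78×10^−8 and log Q = −7.238.
E = E° − (0.0571/n)·log Q = +2.37 − (0.0571/2)(−7.238) = +2.58 V.

+2.58 V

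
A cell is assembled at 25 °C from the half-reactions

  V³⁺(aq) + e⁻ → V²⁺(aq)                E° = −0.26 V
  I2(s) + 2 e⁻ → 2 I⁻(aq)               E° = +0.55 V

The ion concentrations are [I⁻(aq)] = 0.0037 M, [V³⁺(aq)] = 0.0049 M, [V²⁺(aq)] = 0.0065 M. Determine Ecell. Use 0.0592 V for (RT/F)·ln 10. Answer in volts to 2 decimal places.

+0.96 V

Since E°(I₂/I⁻) > E°(V³⁺/V²⁺), I₂/I⁻ serves as the cathode.
E°cell = E°cat − E°an = +0.55 − (−0.26) = +0.81 V; n = 2.
Balancing gives I2(s) + 2 V²⁺(aq) → 2 I⁻(aq) + 2 V³⁺(aq); hence Q = ([I⁻(aq)]^2·[V³⁺(aq)]^2) / [V²⁺(aq)]^2 = 7.78×10^−6 (log Q = −5.109).
By the Nernst equation, E = +0.81 − (0.0592/2)·(−5.109) = +0.96 V.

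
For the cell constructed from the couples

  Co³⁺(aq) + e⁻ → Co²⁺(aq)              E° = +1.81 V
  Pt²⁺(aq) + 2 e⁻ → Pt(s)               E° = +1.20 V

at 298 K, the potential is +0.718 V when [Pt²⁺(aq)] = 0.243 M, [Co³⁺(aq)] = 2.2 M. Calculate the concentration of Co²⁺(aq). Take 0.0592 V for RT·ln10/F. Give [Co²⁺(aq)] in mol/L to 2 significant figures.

With Co³⁺/Co²⁺ at the cathode and Pt²⁺/Pt at the anode, E°cell = +1.81 − (+1.20) = +0.61 V (n = 2).
Since E = E° − (0.0592/n)·log Q, log Q = n(E° − E)/0.0592 = −3.649.
Balancing electrons gives 2 Co³⁺(aq) + Pt(s) → 2 Co²⁺(aq) + Pt²⁺(aq); thus Q = ([Co²⁺(aq)]^2·[Pt²⁺(aq)]) / [Co³⁺(aq)]^2.
Solving for the unknown gives log [Co²⁺(aq)] = −1.175, so [Co²⁺(aq)] ≈ 0.067 M.

0.067 M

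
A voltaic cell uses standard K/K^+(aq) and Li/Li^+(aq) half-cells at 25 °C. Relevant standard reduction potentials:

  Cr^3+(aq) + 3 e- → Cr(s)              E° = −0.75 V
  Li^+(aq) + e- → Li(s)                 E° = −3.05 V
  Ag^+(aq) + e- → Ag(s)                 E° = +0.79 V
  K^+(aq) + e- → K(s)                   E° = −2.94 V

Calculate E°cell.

The K⁺/K couple has the higher E°, so K ion is reduced (cathode) and Li is oxidized (anode).
E°cell = E°(cathode) − E°(anode) = −2.94 − (−3.05) = +0.11 V.

+0.11 V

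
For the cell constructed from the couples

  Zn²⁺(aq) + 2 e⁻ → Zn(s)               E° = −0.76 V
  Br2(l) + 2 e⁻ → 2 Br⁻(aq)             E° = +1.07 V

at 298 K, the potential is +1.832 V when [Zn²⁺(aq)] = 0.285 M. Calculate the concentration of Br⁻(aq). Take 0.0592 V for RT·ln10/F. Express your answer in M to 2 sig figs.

Br₂/Br⁻ is the cathode (higher E°); E°cell = +1.07 − (−0.76) = +1.83 V with n = 2.
Rearranging E = E° − (0.0592/n)·log Q gives log Q = 2(+1.83 − (+1.832))/0.0592 = −0.068.
The balanced reaction is Br2(l) + Zn(s) → 2 Br⁻(aq) + Zn²⁺(aq), so Q = [Br⁻(aq)]^2·[Zn²⁺(aq)].
Substituting the known concentrations and solving, log [Br⁻(aq)] = 0.239 and [Br⁻(aq)] = 1.7 M.

1.7 M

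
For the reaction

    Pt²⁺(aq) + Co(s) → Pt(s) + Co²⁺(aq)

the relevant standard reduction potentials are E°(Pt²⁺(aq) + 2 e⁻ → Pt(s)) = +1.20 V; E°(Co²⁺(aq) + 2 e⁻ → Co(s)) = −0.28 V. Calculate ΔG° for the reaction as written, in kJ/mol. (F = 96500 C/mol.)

In the reaction as written Pt²⁺(aq) is reduced, so the Pt²⁺/Pt couple is the cathode and Co²⁺/Co is the anode.
E°cell = +1.20 − (−0.28) = +1.48 V; balancing electrons gives n = 2.
ΔG° = −nFE°cell = −(2)(96500)(+1.48) J/mol = −286 kJ/mol.

−286 kJ/mol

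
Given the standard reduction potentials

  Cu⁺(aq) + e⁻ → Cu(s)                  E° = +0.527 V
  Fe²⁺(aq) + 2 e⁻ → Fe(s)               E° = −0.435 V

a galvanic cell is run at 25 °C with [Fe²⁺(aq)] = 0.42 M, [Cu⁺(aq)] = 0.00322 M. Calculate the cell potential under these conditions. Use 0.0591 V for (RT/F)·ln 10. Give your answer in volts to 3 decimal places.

+0.826 V

The Cu⁺/Cu couple has the more positive E°, so it is the cathode; Fe²⁺/Fe is the anode.
The standard potential is +0.527 − (−0.435) = +0.962 V and the balanced reaction transfers n = 2 electrons.
Balancing gives 2 Cu⁺(aq) + Fe(s) → 2 Cu(s) + Fe²⁺(aq); hence Q = [Fe²⁺(aq)] / [Cu⁺(aq)]^2 = 4.05×10^4 (log Q = 4.608).
Applying E = E° − (RT ln10/nF)·log Q gives +0.962 − (0.0591/2)(4.608) = +0.826 V.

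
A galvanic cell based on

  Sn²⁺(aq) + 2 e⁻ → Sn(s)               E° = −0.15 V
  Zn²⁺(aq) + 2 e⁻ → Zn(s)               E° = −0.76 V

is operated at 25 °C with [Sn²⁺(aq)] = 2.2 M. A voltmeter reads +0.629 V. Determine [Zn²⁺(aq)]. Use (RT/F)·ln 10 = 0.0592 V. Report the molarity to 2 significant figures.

The Sn²⁺/Sn couple has the larger reduction potential, so it is the cathode: E°cell = −0.15 − (−0.76) = +0.61 V and n = 2.
Rearranging E = E° − (0.0592/n)·log Q gives log Q = 2(+0.61 − (+0.629))/0.0592 = −0.642.
Balancing electrons gives Sn²⁺(aq) + Zn(s) → Sn(s) + Zn²⁺(aq); thus Q = [Zn²⁺(aq)] / [Sn²⁺(aq)].
Isolating [Zn²⁺(aq)] in Q = 10^{−0.642} yields log [Zn²⁺(aq)] = −0.300, i.e. 0.50 M.

0.50 M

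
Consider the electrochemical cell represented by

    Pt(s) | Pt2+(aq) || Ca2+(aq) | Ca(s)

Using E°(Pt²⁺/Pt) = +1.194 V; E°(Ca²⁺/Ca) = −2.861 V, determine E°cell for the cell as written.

−4.055 V

By convention the left-hand electrode in cell notation is the anode (oxidation) and the right-hand electrode is the cathode (reduction).
E°cell = E°(right) − E°(left) = −2.861 − (+1.194) = −4.055 V.
The negative sign shows that, as written, the cell would require an external voltage to drive the reaction.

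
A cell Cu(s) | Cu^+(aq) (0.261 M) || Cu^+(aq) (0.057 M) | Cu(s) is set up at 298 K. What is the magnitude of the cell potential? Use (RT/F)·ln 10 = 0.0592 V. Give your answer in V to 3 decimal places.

0.039 V

For a concentration cell E°cell = 0, since both electrodes use the same couple.
The compartment with the higher Cu^+(aq) concentration (0.261 M) acts as the cathode; ions are reduced there and produced at the dilute (0.057 M) anode.
With n = 1, Ecell = −(0.0592/1)·log([dilute]/[conc]) = −(0.0592/1)·log(0.057/0.261) = +0.039 V.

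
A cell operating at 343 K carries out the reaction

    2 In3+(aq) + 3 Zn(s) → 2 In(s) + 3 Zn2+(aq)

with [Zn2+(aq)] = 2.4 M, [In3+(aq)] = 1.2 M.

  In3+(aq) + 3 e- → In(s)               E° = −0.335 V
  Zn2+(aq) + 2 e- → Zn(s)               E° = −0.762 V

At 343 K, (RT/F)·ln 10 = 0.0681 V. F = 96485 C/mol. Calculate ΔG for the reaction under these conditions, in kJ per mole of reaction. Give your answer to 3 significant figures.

The standard cell potential is −0.335 − (−0.762) = +0.427 V, with n = 6 electrons in the balanced equation.
The reaction quotient is [Zn2+(aq)]^3 / [In3+(aq)]^2 = 9.6; by Nernst, E = +0.427 − (0.0681/6)(0.982) = +0.4159 V.
Then ΔG = −nFE = −6 × 96485 × +0.4159 J/mol = −241 kJ/mol.

−241 kJ/mol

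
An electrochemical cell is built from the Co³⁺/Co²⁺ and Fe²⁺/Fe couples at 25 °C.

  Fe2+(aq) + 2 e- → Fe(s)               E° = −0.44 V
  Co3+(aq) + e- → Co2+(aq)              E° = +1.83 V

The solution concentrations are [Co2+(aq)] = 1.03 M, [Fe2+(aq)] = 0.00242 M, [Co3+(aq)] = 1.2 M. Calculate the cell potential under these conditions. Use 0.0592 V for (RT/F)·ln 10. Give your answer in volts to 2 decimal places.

Since E°(Co³⁺/Co²⁺) > E°(Fe²⁺/Fe), Co³⁺/Co²⁺ serves as the cathode.
E°cell = E°cat − E°an = +1.83 − (−0.44) = +2.27 V; n = 2.
For the overall reaction 2 Co3+(aq) + Fe(s) → 2 Co2+(aq) + Fe2+(aq), Q = ([Co2+(aq)]^2·[Fe2+(aq)]) / [Co3+(aq)]^2 = 0.00178, giving log Q = −2.749.
By the Nernst equation, E = +2.27 − (0.0592/2)·(−2.749) = +2.35 V.

+2.35 V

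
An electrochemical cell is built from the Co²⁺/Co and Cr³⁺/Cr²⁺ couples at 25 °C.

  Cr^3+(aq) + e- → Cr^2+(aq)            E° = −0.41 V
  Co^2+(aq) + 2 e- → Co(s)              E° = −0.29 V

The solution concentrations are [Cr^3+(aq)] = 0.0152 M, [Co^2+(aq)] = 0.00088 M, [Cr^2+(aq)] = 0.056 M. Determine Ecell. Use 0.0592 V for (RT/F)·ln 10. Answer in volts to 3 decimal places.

+0.063 V

The Co²⁺/Co couple has the more positive E°, so it is the cathode; Cr³⁺/Cr²⁺ is the anode.
The standard potential is −0.29 − (−0.41) = +0.12 V and the balanced reaction transfers n = 2 electrons.
For the overall reaction Co^2+(aq) + 2 Cr^2+(aq) → Co(s) + 2 Cr^3+(aq), Q = [Cr^3+(aq)]^2 / ([Co^2+(aq)]·[Cr^2+(aq)]^2) = 83.7, giving log Q = 1.923.
By the Nernst equation, E = +0.12 − (0.0592/2)·(1.923) = +0.063 V.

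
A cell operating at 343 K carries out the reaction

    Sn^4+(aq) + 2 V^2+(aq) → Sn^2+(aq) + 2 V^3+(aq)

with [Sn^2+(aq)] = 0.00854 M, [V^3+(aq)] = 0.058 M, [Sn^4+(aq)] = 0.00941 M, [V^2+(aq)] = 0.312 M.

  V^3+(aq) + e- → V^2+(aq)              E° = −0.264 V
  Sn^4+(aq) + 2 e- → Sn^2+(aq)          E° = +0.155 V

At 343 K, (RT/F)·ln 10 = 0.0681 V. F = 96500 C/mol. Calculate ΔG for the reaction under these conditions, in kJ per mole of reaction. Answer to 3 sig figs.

With Sn⁴⁺/Sn²⁺ reduced at the cathode, E°cell = +0.155 − (−0.264) = +0.419 V and n = 2.
The reaction quotient is ([Sn^2+(aq)]·[V^3+(aq)]^2) / ([Sn^4+(aq)]·[V^2+(aq)]^2) = 0.0314; by Nernst, E = +0.419 − (0.0681/2)(−1.504) = +0.4702 V.
Finally ΔG = −nFE = −(2)(96500 C/mol)(+0.4702 V) = −90.7 kJ/mol.

−90.7 kJ/mol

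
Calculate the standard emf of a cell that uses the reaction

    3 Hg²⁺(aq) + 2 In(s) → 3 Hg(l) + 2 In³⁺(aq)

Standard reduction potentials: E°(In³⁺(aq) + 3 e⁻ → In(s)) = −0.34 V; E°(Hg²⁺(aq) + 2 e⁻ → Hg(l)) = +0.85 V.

In the reaction as written, Hg²⁺(aq) is reduced (cathode) and In³⁺(aq) is produced by oxidation at the anode.
E°cell = E°(cathode) − E°(anode) = +0.85 − (−0.34) = +1.19 V.

+1.19 V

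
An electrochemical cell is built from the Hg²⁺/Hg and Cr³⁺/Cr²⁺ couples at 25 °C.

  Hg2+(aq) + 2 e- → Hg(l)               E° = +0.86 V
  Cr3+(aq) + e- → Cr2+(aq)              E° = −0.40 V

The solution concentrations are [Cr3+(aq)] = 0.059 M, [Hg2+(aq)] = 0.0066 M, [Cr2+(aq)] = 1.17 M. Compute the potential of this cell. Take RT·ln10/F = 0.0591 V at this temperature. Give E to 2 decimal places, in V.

+1.27 V

Hg²⁺/Hg is reduced (cathode, E° = +0.86 V) and Cr³⁺/Cr²⁺ is oxidized (anode).
E°cell = +0.86 − (−0.40) = +1.26 V, with n = 2 electrons transferred.
For the overall reaction Hg2+(aq) + 2 Cr2+(aq) → Hg(l) + 2 Cr3+(aq), Q = [Cr3+(aq)]^2 / ([Hg2+(aq)]·[Cr2+(aq)]^2) = 0.385, giving log Q = −0.414.
E = E° − (0.0591/n)·log Q = +1.26 − (0.0591/2)(−0.414) = +1.27 V.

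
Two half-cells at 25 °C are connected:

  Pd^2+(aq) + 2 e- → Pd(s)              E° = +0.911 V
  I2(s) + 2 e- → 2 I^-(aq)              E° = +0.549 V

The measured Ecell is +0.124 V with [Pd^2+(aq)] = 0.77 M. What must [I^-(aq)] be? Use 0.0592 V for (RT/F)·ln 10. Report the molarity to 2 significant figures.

0.00011 M

Pd²⁺/Pd is the cathode (higher E°); E°cell = +0.911 − (+0.549) = +0.362 V with n = 2.
From the Nernst equation, log Q = n(E° − E)/0.0592 = 2·(+0.362 − (+0.124))/0.0592 = 8.041.
For Pd^2+(aq) + 2 I^-(aq) → Pd(s) + I2(s), the reaction quotient is Q = 1 / ([Pd^2+(aq)]·[I^-(aq)]^2).
Substituting the known concentrations and solving, log [I^-(aq)] = −3.964 and [I^-(aq)] = 0.00011 M.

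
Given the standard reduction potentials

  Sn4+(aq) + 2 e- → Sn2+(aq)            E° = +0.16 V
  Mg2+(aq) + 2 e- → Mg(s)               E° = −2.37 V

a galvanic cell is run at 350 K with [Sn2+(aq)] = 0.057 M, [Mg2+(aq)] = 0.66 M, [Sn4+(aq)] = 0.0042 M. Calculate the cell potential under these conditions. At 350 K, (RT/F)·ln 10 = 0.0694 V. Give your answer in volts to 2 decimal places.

+2.50 V

Sn⁴⁺/Sn²⁺ is reduced (cathode, E° = +0.16 V) and Mg²⁺/Mg is oxidized (anode).
E°cell = +0.16 − (−2.37) = +2.53 V, with n = 2 electrons transferred.
Balancing gives Sn4+(aq) + Mg(s) → Sn2+(aq) + Mg2+(aq); hence Q = ([Sn2+(aq)]·[Mg2+(aq)]) / [Sn4+(aq)] = 8.96 (log Q = 0.952).
By the Nernst equation, E = +2.53 − (0.0694/2)·(0.952) = +2.50 V.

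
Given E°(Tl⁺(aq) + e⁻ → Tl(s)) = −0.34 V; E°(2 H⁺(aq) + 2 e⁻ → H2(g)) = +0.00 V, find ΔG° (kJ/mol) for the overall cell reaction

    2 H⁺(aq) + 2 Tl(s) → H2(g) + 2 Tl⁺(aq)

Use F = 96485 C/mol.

−65.6 kJ/mol

In the reaction as written H⁺(aq) is reduced, so the 2H⁺/H₂ couple is the cathode and Tl⁺/Tl is the anode.
E°cell = +0.00 − (−0.34) = +0.34 V; balancing electrons gives n = 2.
ΔG° = −nFE°cell = −(2)(96485)(+0.34) J/mol = −65.6 kJ/mol.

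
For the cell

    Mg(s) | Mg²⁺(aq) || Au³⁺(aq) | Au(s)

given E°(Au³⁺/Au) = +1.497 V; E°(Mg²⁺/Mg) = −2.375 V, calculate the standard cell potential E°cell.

+3.872 V

By convention the left-hand electrode in cell notation is the anode (oxidation) and the right-hand electrode is the cathode (reduction).
E°cell = E°(right) − E°(left) = +1.497 − (−2.375) = +3.872 V.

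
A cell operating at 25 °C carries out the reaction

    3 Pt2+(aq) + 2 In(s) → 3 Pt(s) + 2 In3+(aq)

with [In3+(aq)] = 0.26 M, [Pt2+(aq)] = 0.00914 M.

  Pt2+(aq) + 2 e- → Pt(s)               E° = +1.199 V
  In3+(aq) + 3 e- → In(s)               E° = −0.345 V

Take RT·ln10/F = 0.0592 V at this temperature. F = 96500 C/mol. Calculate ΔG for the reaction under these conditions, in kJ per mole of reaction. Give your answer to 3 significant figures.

−866 kJ/mol

E°cell = +1.199 − (−0.345) = +1.544 V; the balanced reaction transfers n = 6 electrons.
Here Q = [In3+(aq)]^2 / [Pt2+(aq)]^3 = 8.85×10^4 (log Q = 4.947), giving E = +1.544 − (0.0592/6)·(4.947) = +1.4952 V.
ΔG = −nFE = −(6)(96500)(+1.4952) J/mol = −866 kJ/mol.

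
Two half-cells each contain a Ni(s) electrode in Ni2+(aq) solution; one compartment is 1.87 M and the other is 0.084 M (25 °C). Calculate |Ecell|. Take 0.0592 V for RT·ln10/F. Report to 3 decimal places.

0.040 V

For a concentration cell E°cell = 0, since both electrodes use the same couple.
The compartment with the higher Ni2+(aq) concentration (1.87 M) acts as the cathode; ions are reduced there and produced at the dilute (0.084 M) anode.
With n = 2, Ecell = −(0.0592/2)·log([dilute]/[conc]) = −(0.0592/2)·log(0.084/1.87) = +0.040 V.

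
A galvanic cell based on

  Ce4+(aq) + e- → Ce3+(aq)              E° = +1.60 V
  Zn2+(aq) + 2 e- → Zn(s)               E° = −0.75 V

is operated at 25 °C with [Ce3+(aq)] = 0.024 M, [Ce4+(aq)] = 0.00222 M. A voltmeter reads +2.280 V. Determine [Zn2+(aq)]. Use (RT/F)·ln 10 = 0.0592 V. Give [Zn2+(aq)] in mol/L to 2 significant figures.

2.0 M

With Ce⁴⁺/Ce³⁺ at the cathode and Zn²⁺/Zn at the anode, E°cell = +1.60 − (−0.75) = +2.35 V (n = 2).
From the Nernst equation, log Q = n(E° − E)/0.0592 = 2·(+2.35 − (+2.280))/0.0592 = 2.365.
For 2 Ce4+(aq) + Zn(s) → 2 Ce3+(aq) + Zn2+(aq), the reaction quotient is Q = ([Ce3+(aq)]^2·[Zn2+(aq)]) / [Ce4+(aq)]^2.
Isolating [Zn2+(aq)] in Q = 10^{2.365} yields log [Zn2+(aq)] = 0.297, i.e. 2.0 M.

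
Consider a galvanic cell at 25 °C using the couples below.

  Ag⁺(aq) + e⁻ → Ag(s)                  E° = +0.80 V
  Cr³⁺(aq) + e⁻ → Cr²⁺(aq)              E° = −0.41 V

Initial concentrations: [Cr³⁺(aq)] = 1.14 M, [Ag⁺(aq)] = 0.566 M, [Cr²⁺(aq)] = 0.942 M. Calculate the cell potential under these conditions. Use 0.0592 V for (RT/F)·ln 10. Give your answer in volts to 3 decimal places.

Since E°(Ag⁺/Ag) > E°(Cr³⁺/Cr²⁺), Ag⁺/Ag serves as the cathode.
E°cell = +0.80 − (−0.41) = +1.21 V, with n = 1 electron transferred.
The balanced reaction is Ag⁺(aq) + Cr²⁺(aq) → Ag(s) + Cr³⁺(aq), so Q = [Cr³⁺(aq)] / ([Ag⁺(aq)]·[Cr²⁺(aq)]) = 2.14 and log Q = 0.330.
By the Nernst equation, E = +1.21 − (0.0592/1)·(0.330) = +1.190 V.

+1.190 V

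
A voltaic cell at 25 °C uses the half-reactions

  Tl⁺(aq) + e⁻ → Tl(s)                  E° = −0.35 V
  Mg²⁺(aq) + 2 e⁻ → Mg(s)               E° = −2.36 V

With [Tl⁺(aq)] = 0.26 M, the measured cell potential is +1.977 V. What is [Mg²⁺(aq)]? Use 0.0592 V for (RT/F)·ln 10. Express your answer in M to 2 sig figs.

0.88 M

The Tl⁺/Tl couple has the larger reduction potential, so it is the cathode: E°cell = −0.35 − (−2.36) = +2.01 V and n = 2.
Since E = E° − (0.0592/n)·log Q, log Q = n(E° − E)/0.0592 = 1.115.
For 2 Tl⁺(aq) + Mg(s) → 2 Tl(s) + Mg²⁺(aq), the reaction quotient is Q = [Mg²⁺(aq)] / [Tl⁺(aq)]^2.
Isolating [Mg²⁺(aq)] in Q = 10^{1.115} yields log [Mg²⁺(aq)] = −0.055, i.e. 0.88 M.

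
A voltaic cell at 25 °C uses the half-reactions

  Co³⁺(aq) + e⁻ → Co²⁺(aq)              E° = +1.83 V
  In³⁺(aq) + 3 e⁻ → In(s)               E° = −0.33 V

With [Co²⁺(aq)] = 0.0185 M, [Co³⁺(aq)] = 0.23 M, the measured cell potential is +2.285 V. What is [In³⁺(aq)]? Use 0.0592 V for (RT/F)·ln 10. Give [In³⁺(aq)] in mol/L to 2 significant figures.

Co³⁺/Co²⁺ is the cathode (higher E°); E°cell = +1.83 − (−0.33) = +2.16 V with n = 3.
Rearranging E = E° − (0.0592/n)·log Q gives log Q = 3(+2.16 − (+2.285))/0.0592 = −6.334.
Balancing electrons gives 3 Co³⁺(aq) + In(s) → 3 Co²⁺(aq) + In³⁺(aq); thus Q = ([Co²⁺(aq)]^3·[In³⁺(aq)]) / [Co³⁺(aq)]^3.
Solving for the unknown gives log [In³⁺(aq)] = −3.050, so [In³⁺(aq)] ≈ 0.00089 M.

0.00089 M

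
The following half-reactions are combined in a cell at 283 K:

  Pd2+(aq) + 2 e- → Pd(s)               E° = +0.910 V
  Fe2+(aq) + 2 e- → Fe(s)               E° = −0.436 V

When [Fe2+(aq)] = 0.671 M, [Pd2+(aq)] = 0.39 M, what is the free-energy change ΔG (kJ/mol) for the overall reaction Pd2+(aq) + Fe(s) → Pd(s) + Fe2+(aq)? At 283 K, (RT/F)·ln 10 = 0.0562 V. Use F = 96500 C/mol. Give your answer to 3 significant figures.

−259 kJ/mol

With Pd²⁺/Pd reduced at the cathode, E°cell = +0.910 − (−0.436) = +1.346 V and n = 2.
Here Q = [Fe2+(aq)] / [Pd2+(aq)] = 1.72 (log Q = 0.236), giving E = +1.346 − (0.0562/2)·(0.236) = +1.3394 V.
ΔG = −nFE = −(2)(96500)(+1.3394) J/mol = −259 kJ/mol.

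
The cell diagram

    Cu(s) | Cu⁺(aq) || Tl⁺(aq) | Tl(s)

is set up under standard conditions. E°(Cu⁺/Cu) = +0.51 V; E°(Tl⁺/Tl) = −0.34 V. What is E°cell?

−0.85 V

By convention the left-hand electrode in cell notation is the anode (oxidation) and the right-hand electrode is the cathode (reduction).
E°cell = E°(right) − E°(left) = −0.34 − (+0.51) = −0.85 V.
The negative sign shows that, as written, the cell would require an external voltage to drive the reaction.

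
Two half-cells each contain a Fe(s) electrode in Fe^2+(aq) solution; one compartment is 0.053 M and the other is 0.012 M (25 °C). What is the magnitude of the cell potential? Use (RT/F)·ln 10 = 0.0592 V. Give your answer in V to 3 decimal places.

0.019 V

For a concentration cell E°cell = 0, since both electrodes use the same couple.
The compartment with the higher Fe^2+(aq) concentration (0.053 M) acts as the cathode; ions are reduced there and produced at the dilute (0.012 M) anode.
With n = 2, Ecell = −(0.0592/2)·log([dilute]/[conc]) = −(0.0592/2)·log(0.012/0.053) = +0.019 V.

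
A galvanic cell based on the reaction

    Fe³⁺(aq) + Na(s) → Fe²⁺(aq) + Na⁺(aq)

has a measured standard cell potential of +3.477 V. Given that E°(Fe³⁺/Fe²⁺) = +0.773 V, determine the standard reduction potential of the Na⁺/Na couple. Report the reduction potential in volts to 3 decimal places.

In the reaction as written the Fe³⁺/Fe²⁺ couple is reduced (cathode) and Na⁺/Na is oxidized (anode), so E°cell = E°(Fe³⁺/Fe²⁺) − E°(Na⁺/Na).
E°(Na⁺/Na) = E°(cathode) − E°cell = +0.773 − (+3.477) = −2.704 V.

−2.704 V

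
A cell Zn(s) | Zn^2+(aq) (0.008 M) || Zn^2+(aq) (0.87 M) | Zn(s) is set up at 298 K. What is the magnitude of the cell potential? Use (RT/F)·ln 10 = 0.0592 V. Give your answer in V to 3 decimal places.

0.060 V

For a concentration cell E°cell = 0, since both electrodes use the same couple.
The compartment with the higher Zn^2+(aq) concentration (0.87 M) acts as the cathode; ions are reduced there and produced at the dilute (0.008 M) anode.
With n = 2, Ecell = −(0.0592/2)·log([dilute]/[conc]) = −(0.0592/2)·log(0.008/0.87) = +0.060 V.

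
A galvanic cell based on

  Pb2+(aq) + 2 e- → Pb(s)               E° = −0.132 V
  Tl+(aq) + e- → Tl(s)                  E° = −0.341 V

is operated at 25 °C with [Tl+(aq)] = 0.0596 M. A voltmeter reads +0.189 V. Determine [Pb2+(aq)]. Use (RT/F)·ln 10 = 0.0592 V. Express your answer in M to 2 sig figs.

0.00075 M

With Pb²⁺/Pb at the cathode and Tl⁺/Tl at the anode, E°cell = −0.132 − (−0.341) = +0.209 V (n = 2).
Since E = E° − (0.0592/n)·log Q, log Q = n(E° − E)/0.0592 = 0.676.
Balancing electrons gives Pb2+(aq) + 2 Tl(s) → Pb(s) + 2 Tl+(aq); thus Q = [Tl+(aq)]^2 / [Pb2+(aq)].
Substituting the known concentrations and solving, log [Pb2+(aq)] = −3.126 and [Pb2+(aq)] = 0.00075 M.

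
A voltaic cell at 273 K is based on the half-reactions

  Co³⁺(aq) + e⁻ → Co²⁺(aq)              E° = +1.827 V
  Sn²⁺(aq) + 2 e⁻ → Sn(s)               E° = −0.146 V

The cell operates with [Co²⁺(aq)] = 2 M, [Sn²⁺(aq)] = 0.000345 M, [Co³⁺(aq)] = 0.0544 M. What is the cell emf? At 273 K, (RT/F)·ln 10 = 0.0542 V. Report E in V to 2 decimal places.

Since E°(Co³⁺/Co²⁺) > E°(Sn²⁺/Sn), Co³⁺/Co²⁺ serves as the cathode.
E°cell = +1.827 − (−0.146) = +1.973 V, with n = 2 electrons transferred.
For the overall reaction 2 Co³⁺(aq) + Sn(s) → 2 Co²⁺(aq) + Sn²⁺(aq), Q = ([Co²⁺(aq)]^2·[Sn²⁺(aq)]) / [Co³⁺(aq)]^2 = 0.466, giving log Q = −0.331.
E = E° − (0.0542/n)·log Q = +1.973 − (0.0542/2)(−0.331) = +1.98 V.

+1.98 V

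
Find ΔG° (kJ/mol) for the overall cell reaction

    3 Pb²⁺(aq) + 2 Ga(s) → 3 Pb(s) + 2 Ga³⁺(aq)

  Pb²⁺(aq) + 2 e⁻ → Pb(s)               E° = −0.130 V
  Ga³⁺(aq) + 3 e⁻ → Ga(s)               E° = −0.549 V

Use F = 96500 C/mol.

In the reaction as written Pb²⁺(aq) is reduced, so the Pb²⁺/Pb couple is the cathode and Ga³⁺/Ga is the anode.
E°cell = −0.130 − (−0.549) = +0.419 V; balancing electrons gives n = 6.
ΔG° = −nFE°cell = −(6)(96500)(+0.419) J/mol = −243 kJ/mol.

−243 kJ/mol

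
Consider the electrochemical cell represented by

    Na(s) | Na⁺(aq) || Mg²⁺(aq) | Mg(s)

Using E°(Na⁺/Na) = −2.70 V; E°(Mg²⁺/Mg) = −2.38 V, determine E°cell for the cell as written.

+0.32 V

By convention the left-hand electrode in cell notation is the anode (oxidation) and the right-hand electrode is the cathode (reduction).
E°cell = E°(right) − E°(left) = −2.38 − (−2.70) = +0.32 V.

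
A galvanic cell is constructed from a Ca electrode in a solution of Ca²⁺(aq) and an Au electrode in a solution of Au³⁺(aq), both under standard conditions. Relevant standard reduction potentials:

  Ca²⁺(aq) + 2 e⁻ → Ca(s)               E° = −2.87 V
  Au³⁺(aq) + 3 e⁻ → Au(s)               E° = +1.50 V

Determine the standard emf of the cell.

Of the two couples in this cell, the one with the more positive reduction potential is reduced at the cathode: here that is Au³⁺/Au (+1.50 V); Ca²⁺/Ca (−2.87 V) is the anode.
E°cell = E°(cathode) − E°(anode) = +1.50 − (−2.87) = +4.37 V.

+4.37 V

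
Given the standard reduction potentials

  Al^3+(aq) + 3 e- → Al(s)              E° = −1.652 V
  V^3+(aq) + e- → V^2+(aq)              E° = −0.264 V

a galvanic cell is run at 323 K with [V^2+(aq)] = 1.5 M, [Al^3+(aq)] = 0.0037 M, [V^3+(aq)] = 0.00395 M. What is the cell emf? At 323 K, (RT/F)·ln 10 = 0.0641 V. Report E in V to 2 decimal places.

V³⁺/V²⁺ is reduced (cathode, E° = −0.264 V) and Al³⁺/Al is oxidized (anode).
E°cell = −0.264 − (−1.652) = +1.388 V, with n = 3 electrons transferred.
The balanced reaction is 3 V^3+(aq) + Al(s) → 3 V^2+(aq) + Al^3+(aq), so Q = ([V^2+(aq)]^3·[Al^3+(aq)]) / [V^3+(aq)]^3 = 2.03×10^5 and log Q = 5.307.
E = E° − (0.0641/n)·log Q = +1.388 − (0.0641/3)(5.307) = +1.27 V.

+1.27 V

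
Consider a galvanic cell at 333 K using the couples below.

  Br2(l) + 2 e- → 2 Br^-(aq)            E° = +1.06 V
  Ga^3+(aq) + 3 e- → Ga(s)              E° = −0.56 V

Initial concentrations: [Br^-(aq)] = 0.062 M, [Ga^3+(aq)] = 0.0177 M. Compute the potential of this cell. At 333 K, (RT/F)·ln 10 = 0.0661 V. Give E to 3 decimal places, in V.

Br₂/Br⁻ is reduced (cathode, E° = +1.06 V) and Ga³⁺/Ga is oxidized (anode).
The standard potential is +1.06 − (−0.56) = +1.62 V and the balanced reaction transfers n = 6 electrons.
Balancing gives 3 Br2(l) + 2 Ga(s) → 6 Br^-(aq) + 2 Ga^3+(aq); hence Q = [Br^-(aq)]^6·[Ga^3+(aq)]^2 = 1.78×10^−11 (log Q = −10.750).
E = E° − (0.0661/n)·log Q = +1.62 − (0.0661/6)(−10.750) = +1.738 V.

+1.738 V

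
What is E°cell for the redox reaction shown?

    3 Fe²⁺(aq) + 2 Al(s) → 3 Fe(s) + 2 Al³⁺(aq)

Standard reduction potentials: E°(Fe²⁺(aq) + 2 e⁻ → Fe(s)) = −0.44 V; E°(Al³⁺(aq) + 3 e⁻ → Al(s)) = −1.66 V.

+1.22 V

In the reaction as written, Fe²⁺(aq) is reduced (cathode) and Al³⁺(aq) is produced by oxidation at the anode.
E°cell = E°(cathode) − E°(anode) = −0.44 − (−1.66) = +1.22 V.
The positive value indicates the reaction is spontaneous as written.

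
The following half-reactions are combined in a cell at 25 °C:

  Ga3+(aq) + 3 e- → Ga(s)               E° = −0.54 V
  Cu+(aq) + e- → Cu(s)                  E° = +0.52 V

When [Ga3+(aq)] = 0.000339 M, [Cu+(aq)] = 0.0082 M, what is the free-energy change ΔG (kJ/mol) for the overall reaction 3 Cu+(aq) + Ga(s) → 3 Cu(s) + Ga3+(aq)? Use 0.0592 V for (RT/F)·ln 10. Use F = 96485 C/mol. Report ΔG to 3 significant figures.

−291 kJ/mol

With Cu⁺/Cu reduced at the cathode, E°cell = +0.52 − (−0.54) = +1.06 V and n = 3.
Q = [Ga3+(aq)] / [Cu+(aq)]^3 = 615, so log Q = 2.789 and E = +1.06 − (0.0592/3)(2.789) = +1.0050 V.
Finally ΔG = −nFE = −(3)(96485 C/mol)(+1.0050 V) = −291 kJ/mol.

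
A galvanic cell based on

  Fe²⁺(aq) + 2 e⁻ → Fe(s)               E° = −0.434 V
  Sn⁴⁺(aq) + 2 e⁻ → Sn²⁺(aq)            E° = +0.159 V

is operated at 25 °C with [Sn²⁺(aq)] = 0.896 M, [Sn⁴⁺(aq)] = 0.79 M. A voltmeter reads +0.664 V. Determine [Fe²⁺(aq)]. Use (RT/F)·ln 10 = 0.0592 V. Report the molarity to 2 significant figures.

0.0035 M

The Sn⁴⁺/Sn²⁺ couple has the larger reduction potential, so it is the cathode: E°cell = +0.159 − (−0.434) = +0.593 V and n = 2.
Rearranging E = E° − (0.0592/n)·log Q gives log Q = 2(+0.593 − (+0.664))/0.0592 = −2.399.
Balancing electrons gives Sn⁴⁺(aq) + Fe(s) → Sn²⁺(aq) + Fe²⁺(aq); thus Q = ([Sn²⁺(aq)]·[Fe²⁺(aq)]) / [Sn⁴⁺(aq)].
Solving for the unknown gives log [Fe²⁺(aq)] = −2.454, so [Fe²⁺(aq)] ≈ 0.0035 M.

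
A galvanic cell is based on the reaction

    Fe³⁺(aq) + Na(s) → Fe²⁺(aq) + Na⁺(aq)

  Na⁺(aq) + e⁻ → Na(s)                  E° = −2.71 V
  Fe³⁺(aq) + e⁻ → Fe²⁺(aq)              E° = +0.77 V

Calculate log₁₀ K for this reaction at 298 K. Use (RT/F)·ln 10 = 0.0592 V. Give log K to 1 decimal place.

The Fe³⁺/Fe²⁺ couple is reduced (cathode); E°cell = +0.77 − (−2.71) = +3.48 V with n = 1.
At equilibrium E = 0, so log K = nE°cell / 0.0592 = (1)(+3.48) / 0.0592 = 58.8.

log K = 58.8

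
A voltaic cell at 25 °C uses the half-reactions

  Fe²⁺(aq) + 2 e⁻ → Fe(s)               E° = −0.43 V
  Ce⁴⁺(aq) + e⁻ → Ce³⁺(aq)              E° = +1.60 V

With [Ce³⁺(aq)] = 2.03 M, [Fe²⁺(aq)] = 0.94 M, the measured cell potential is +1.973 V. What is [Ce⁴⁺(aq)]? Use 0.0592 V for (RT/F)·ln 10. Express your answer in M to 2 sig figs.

0.21 M

Ce⁴⁺/Ce³⁺ is the cathode (higher E°); E°cell = +1.60 − (−0.43) = +2.03 V with n = 2.
Since E = E° − (0.0592/n)·log Q, log Q = n(E° − E)/0.0592 = 1.926.
For 2 Ce⁴⁺(aq) + Fe(s) → 2 Ce³⁺(aq) + Fe²⁺(aq), the reaction quotient is Q = ([Ce³⁺(aq)]^2·[Fe²⁺(aq)]) / [Ce⁴⁺(aq)]^2.
Substituting the known concentrations and solving, log [Ce⁴⁺(aq)] = −0.669 and [Ce⁴⁺(aq)] = 0.21 M.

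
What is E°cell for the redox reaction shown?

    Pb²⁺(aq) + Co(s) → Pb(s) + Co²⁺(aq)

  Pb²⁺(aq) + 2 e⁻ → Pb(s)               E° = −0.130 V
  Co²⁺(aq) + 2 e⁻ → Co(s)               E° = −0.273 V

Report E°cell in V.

+0.143 V

Pb²⁺(aq) gains electrons, so the Pb²⁺/Pb couple is the cathode; the Co²⁺/Co couple is the anode.
E°cell = E°(cathode) − E°(anode) = −0.130 − (−0.273) = +0.143 V.
The positive value indicates the reaction is spontaneous as written.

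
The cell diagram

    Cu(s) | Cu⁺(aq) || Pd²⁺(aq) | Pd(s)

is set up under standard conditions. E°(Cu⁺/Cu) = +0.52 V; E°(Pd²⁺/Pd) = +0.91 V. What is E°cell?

+0.39 V

By convention the left-hand electrode in cell notation is the anode (oxidation) and the right-hand electrode is the cathode (reduction).
E°cell = E°(right) − E°(left) = +0.91 − (+0.52) = +0.39 V.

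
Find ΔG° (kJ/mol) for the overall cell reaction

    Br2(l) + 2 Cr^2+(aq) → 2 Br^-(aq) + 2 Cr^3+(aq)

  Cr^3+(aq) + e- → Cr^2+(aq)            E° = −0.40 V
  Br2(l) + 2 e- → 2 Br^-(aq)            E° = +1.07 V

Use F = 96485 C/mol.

−284 kJ/mol

In the reaction as written Br2(l) is reduced, so the Br₂/Br⁻ couple is the cathode and Cr³⁺/Cr²⁺ is the anode.
E°cell = +1.07 − (−0.40) = +1.47 V; balancing electrons gives n = 2.
ΔG° = −nFE°cell = −(2)(96485)(+1.47) J/mol = −284 kJ/mol.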